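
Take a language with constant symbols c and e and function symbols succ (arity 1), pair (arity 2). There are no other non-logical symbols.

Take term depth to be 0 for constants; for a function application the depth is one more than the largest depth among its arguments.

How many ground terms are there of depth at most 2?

74

Let N_k = |{terms of depth ≤ k}|. Then N_0 = 2 and N_k = 2 + N_{k-1} + N_{k-1}^2 for k ≥ 1 (one summand per function symbol, arity giving the exponent).
N_0 = 2
N_1 = 2 + 2 + 2^2 = 8
N_2 = 2 + 8 + 8^2 = 74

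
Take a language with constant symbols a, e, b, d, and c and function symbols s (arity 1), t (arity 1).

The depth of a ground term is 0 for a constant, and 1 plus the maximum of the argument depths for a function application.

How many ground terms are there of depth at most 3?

75

Write N_k for the number of ground terms of depth ≤ k. A term of depth ≤ k is either a constant or a function symbol applied to arguments of depth ≤ k−1, so N_k = 5 + N_{k-1} + N_{k-1}.
N_0 = 5
N_1 = 5 + 5 + 5 = 15
N_2 = 5 + 15 + 15 = 35
N_3 = 5 + 35 + 35 = 75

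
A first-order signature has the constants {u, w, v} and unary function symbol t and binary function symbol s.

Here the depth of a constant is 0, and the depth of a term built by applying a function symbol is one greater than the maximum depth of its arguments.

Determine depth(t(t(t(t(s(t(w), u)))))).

6

depth(t(w)) = 1 + depth(w) = 1 + 0 = 1
depth(s(t(w), u)) = 1 + max(1, 0) = 2
depth(t(s(t(w), u))) = 1 + depth(s(t(w), u)) = 1 + 2 = 3
depth(t(t(s(t(w), u)))) = 1 + depth(t(s(t(w), u))) = 1 + 3 = 4
depth(t(t(t(s(t(w), u))))) = 1 + depth(t(t(s(t(w), u)))) = 1 + 4 = 5
depth(t(t(t(t(s(t(w), u)))))) = 1 + depth(t(t(t(s(t(w), u))))) = 1 + 5 = 6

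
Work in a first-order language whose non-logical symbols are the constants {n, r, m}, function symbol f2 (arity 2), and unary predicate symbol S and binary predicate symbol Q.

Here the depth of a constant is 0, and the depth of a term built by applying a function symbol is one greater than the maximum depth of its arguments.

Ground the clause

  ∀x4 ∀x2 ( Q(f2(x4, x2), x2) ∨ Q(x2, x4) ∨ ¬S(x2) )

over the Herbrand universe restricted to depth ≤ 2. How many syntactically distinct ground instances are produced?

21609

Ground terms of depth ≤ 2:
  Let N_k = |{terms of depth ≤ k}|. Then N_0 = 3 and N_k = 3 + N_{k-1}^2 for k ≥ 1 (one summand per function symbol, arity giving the exponent).
  N_0 = 3
  N_1 = 3 + 3^2 = 12
  N_2 = 3 + 12^2 = 147
So there are 147 ground terms available for substitution.
Each of x4, x2 ranges independently over the available ground terms, and distinct assignments produce distinct instances.
Number of ground instances = 147^2 = 21609.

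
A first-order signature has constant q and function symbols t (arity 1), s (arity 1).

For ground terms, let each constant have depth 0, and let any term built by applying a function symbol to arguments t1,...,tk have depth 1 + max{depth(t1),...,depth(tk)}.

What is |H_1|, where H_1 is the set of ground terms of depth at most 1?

Count level by level. With function symbols t/1, s/1, the terms of depth ≤ k are the 1 constant together with each function applied to depth-≤(k−1) tuples, so N_k = 1 + N_{k-1} + N_{k-1}.
N_0 = 1
N_1 = 1 + 1 + 1 = 3
Explicitly: q, t(q), s(q).

3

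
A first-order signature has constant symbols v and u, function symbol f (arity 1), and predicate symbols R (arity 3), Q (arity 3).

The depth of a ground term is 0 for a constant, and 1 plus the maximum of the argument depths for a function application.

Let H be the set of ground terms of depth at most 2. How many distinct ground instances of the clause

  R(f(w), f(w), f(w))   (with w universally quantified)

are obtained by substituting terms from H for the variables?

Ground terms of depth ≤ 2:
  If N_k denotes the number of depth-≤k ground terms, the 2 constants give N_0 = 2, and each function symbol of arity r contributes N_{k-1}^r new terms at level k: N_k = 2 + N_{k-1}.
  N_0 = 2
  N_1 = 2 + 2 = 4
  N_2 = 2 + 4 = 6
  Explicitly: v, u, f(v), f(u), f(f(v)), f(f(u)).
So there are 6 ground terms available for substitution.
The clause has 1 distinct variable (w), which appears in the body. In the free term algebra distinct substitutions yield syntactically distinct ground instances.
Number of ground instances = 6.

6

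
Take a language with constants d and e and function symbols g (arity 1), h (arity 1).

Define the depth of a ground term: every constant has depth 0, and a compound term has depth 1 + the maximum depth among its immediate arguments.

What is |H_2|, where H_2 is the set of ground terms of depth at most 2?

If N_k denotes the number of depth-≤k ground terms, the 2 constants give N_0 = 2, and each function symbol of arity r contributes N_{k-1}^r new terms at level k: N_k = 2 + N_{k-1} + N_{k-1}.
N_0 = 2
N_1 = 2 + 2 + 2 = 6
N_2 = 2 + 6 + 6 = 14

14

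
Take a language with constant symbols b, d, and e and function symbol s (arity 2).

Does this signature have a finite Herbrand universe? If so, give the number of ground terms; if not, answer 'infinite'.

The signature has at least one function symbol (s, arity 2) and at least one constant (b).
Iterating s gives infinitely many distinct ground terms: b, s(b, b), s(s(b, b), s(b, b)), ...
So the Herbrand universe is infinite.

infinite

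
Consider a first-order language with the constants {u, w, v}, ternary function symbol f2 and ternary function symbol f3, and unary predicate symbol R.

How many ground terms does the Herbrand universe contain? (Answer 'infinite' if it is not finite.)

The signature has at least one function symbol (f2, arity 3) and at least one constant (u).
Iterating f2 gives infinitely many distinct ground terms: u, f2(u, u, u), f2(f2(u, u, u), f2(u, u, u), f2(u, u, u)), ...
So the Herbrand universe is infinite.

infinite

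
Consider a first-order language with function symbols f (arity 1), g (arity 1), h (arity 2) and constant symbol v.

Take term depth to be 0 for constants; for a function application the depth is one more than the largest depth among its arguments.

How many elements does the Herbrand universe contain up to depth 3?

676

Write N_k for the number of ground terms of depth ≤ k. A term of depth ≤ k is either a constant or a function symbol applied to arguments of depth ≤ k−1, so N_k = 1 + N_{k-1} + N_{k-1} + N_{k-1}^2.
N_0 = 1
N_1 = 1 + 1 + 1 + 1^2 = 4
N_2 = 1 + 4 + 4 + 4^2 = 25
N_3 = 1 + 25 + 25 + 25^2 = 676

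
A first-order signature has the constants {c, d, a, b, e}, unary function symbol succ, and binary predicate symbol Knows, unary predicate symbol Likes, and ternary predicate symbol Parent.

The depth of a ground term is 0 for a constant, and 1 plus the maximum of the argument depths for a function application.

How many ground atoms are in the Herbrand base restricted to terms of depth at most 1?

First count ground terms of depth ≤ 1.
Let N_k = |{terms of depth ≤ k}|. Then N_0 = 5 and N_k = 5 + N_{k-1} for k ≥ 1 (one summand per function symbol, arity giving the exponent).
N_0 = 5
N_1 = 5 + 5 = 10
Explicitly: c, d, a, b, e, succ(c), succ(d), succ(a), succ(b), succ(e).
So |H| = 10.
A ground atom is a predicate applied to a tuple of terms from H, so the count is the sum over predicates of |H|^arity:
  Knows: 10^2 = 100;  Likes: 10;  Parent: 10^3 = 1000
Total ground atoms: 100 + 10 + 1000 = 1110.

1110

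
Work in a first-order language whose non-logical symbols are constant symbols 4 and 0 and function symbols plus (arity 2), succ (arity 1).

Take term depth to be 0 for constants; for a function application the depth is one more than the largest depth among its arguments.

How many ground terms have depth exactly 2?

66

Let N_k = |{terms of depth ≤ k}|. Then N_0 = 2 and N_k = 2 + N_{k-1}^2 + N_{k-1} for k ≥ 1 (one summand per function symbol, arity giving the exponent).
N_0 = 2
N_1 = 2 + 2^2 + 2 = 8
N_2 = 2 + 8^2 + 8 = 74
Terms of depth exactly 2: N_2 − N_1 = 74 − 8 = 66.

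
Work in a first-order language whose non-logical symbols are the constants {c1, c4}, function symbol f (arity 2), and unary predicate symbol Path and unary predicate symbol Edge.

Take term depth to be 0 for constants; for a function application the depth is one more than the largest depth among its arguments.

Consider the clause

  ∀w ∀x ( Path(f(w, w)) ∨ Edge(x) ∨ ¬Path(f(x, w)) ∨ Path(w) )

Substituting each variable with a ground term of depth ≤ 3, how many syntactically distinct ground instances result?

2090916

Ground terms of depth ≤ 3:
  Write N_k for the number of ground terms of depth ≤ k. A term of depth ≤ k is either a constant or a function symbol applied to arguments of depth ≤ k−1, so N_k = 2 + N_{k-1}^2.
  N_0 = 2
  N_1 = 2 + 2^2 = 6
  N_2 = 2 + 6^2 = 38
  N_3 = 2 + 38^2 = 1446
So there are 1446 ground terms available for substitution.
There are 2 variables to instantiate (w, x), each occurring in at least one literal, so different choices give different ground instances.
Number of ground instances = 1446^2 = 2090916.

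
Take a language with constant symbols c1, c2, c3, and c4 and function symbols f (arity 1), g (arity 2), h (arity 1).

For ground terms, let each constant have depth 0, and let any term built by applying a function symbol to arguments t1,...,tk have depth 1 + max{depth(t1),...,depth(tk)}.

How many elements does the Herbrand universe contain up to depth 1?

Count level by level. With function symbols f/1, g/2, h/1, the terms of depth ≤ k are the 4 constants together with each function applied to depth-≤(k−1) tuples, so N_k = 4 + N_{k-1} + N_{k-1}^2 + N_{k-1}.
N_0 = 4
N_1 = 4 + 4 + 4^2 + 4 = 28

28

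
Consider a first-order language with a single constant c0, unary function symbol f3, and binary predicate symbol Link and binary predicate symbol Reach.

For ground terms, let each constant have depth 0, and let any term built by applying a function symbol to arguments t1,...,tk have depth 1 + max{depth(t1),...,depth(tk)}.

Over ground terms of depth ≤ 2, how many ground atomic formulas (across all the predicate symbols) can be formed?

18

First count ground terms of depth ≤ 2.
Count level by level. With function symbols f3/1, the terms of depth ≤ k are the 1 constant together with each function applied to depth-≤(k−1) tuples, so N_k = 1 + N_{k-1}.
N_0 = 1
N_1 = 1 + 1 = 2
N_2 = 1 + 2 = 3
Explicitly: c0, f3(c0), f3(f3(c0)).
So |H| = 3.
For each predicate symbol, the number of ground atoms is |H| raised to its arity; summing:
  Link: 3^2 = 9;  Reach: 3^2 = 9
Total ground atoms: 9 + 9 = 18.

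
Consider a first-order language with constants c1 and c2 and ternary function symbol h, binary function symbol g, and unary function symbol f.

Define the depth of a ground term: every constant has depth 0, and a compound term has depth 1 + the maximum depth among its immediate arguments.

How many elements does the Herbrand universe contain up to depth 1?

16

Count level by level. With function symbols h/3, g/2, f/1, the terms of depth ≤ k are the 2 constants together with each function applied to depth-≤(k−1) tuples, so N_k = 2 + N_{k-1}^3 + N_{k-1}^2 + N_{k-1}.
N_0 = 2
N_1 = 2 + 2^3 + 2^2 + 2 = 16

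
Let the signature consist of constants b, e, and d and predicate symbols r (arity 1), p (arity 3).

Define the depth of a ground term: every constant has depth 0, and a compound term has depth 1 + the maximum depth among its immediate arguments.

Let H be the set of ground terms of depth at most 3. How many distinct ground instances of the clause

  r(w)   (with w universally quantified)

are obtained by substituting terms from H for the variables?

3

Ground terms of depth ≤ 3:
  With no function symbols every ground term is a constant, so there are exactly 3 ground terms at every depth bound.
  N_0 = 3
  N_1 = 3
  N_2 = 3
  N_3 = 3
So there are 3 ground terms available for substitution.
The variable w ranges independently over the available ground terms, and distinct assignments produce distinct instances.
Number of ground instances = 3.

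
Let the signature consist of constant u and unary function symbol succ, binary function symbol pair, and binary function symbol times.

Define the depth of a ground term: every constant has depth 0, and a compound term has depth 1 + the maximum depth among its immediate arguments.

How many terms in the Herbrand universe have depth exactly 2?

Let N_k = |{terms of depth ≤ k}|. Then N_0 = 1 and N_k = 1 + N_{k-1} + N_{k-1}^2 + N_{k-1}^2 for k ≥ 1 (one summand per function symbol, arity giving the exponent).
N_0 = 1
N_1 = 1 + 1 + 1^2 + 1^2 = 4
N_2 = 1 + 4 + 4^2 + 4^2 = 37
Terms of depth exactly 2: N_2 − N_1 = 37 − 4 = 33.

33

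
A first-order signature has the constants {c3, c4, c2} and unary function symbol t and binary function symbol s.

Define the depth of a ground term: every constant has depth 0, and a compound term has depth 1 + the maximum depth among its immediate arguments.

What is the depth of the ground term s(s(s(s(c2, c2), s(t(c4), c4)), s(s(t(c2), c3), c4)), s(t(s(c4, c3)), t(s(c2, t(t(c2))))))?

6

depth(s(c2, c2)) = 1 + max(0, 0) = 1
depth(t(c4)) = 1 + depth(c4) = 1 + 0 = 1
depth(s(t(c4), c4)) = 1 + max(1, 0) = 2
depth(s(s(c2, c2), s(t(c4), c4))) = 1 + max(1, 2) = 3
depth(t(c2)) = 1 + depth(c2) = 1 + 0 = 1
depth(s(t(c2), c3)) = 1 + max(1, 0) = 2
depth(s(s(t(c2), c3), c4)) = 1 + max(2, 0) = 3
depth(s(s(s(c2, c2), s(t(c4), c4)), s(s(t(c2), c3), c4))) = 1 + max(3, 3) = 4
depth(s(c4, c3)) = 1 + max(0, 0) = 1
depth(t(s(c4, c3))) = 1 + depth(s(c4, c3)) = 1 + 1 = 2
depth(t(t(c2))) = 1 + depth(t(c2)) = 1 + 1 = 2
depth(s(c2, t(t(c2)))) = 1 + max(0, 2) = 3
depth(t(s(c2, t(t(c2))))) = 1 + depth(s(c2, t(t(c2)))) = 1 + 3 = 4
depth(s(t(s(c4, c3)), t(s(c2, t(t(c2)))))) = 1 + max(2, 4) = 5
depth(s(s(s(s(c2, c2), s(t(c4), c4)), s(s(t(c2), c3), c4)), s(t(s(c4, c3)), t(s(c2, t(t(c2))))))) = 1 + max(4, 5) = 6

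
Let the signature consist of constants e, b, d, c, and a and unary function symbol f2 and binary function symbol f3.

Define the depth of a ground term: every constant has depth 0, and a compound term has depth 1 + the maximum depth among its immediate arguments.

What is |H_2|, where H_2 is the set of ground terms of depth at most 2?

1265

Write N_k for the number of ground terms of depth ≤ k. A term of depth ≤ k is either a constant or a function symbol applied to arguments of depth ≤ k−1, so N_k = 5 + N_{k-1} + N_{k-1}^2.
N_0 = 5
N_1 = 5 + 5 + 5^2 = 35
N_2 = 5 + 35 + 35^2 = 1265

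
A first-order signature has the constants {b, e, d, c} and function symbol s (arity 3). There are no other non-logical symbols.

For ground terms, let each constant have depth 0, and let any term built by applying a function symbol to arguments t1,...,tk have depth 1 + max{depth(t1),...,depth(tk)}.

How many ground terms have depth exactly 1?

If N_k denotes the number of depth-≤k ground terms, the 4 constants give N_0 = 4, and each function symbol of arity r contributes N_{k-1}^r new terms at level k: N_k = 4 + N_{k-1}^3.
N_0 = 4
N_1 = 4 + 4^3 = 68
Terms of depth exactly 1: N_1 − N_0 = 68 − 4 = 64.

64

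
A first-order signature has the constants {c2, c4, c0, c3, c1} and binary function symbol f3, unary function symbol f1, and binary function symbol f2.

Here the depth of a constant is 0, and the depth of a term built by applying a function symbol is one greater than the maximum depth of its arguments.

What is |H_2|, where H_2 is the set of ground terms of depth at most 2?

7265

If N_k denotes the number of depth-≤k ground terms, the 5 constants give N_0 = 5, and each function symbol of arity r contributes N_{k-1}^r new terms at level k: N_k = 5 + N_{k-1}^2 + N_{k-1} + N_{k-1}^2.
N_0 = 5
N_1 = 5 + 5^2 + 5 + 5^2 = 60
N_2 = 5 + 60^2 + 60 + 60^2 = 7265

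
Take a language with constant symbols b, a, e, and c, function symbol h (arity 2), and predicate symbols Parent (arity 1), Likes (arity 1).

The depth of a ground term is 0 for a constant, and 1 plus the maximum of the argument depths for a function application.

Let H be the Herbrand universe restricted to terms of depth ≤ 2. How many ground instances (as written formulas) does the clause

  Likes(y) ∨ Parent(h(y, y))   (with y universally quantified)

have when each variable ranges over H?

404

Ground terms of depth ≤ 2:
  Write N_k for the number of ground terms of depth ≤ k. A term of depth ≤ k is either a constant or a function symbol applied to arguments of depth ≤ k−1, so N_k = 4 + N_{k-1}^2.
  N_0 = 4
  N_1 = 4 + 4^2 = 20
  N_2 = 4 + 20^2 = 404
So there are 404 ground terms available for substitution.
There is 1 variable to instantiate (y),  occurring in at least one literal, so different choices give different ground instances.
Number of ground instances = 404.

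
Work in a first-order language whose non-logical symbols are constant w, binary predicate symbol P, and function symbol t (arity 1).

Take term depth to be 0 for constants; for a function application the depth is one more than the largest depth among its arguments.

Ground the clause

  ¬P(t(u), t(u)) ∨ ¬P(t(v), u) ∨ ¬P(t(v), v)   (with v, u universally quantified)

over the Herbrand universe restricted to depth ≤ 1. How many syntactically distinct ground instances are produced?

Ground terms of depth ≤ 1:
  Count level by level. With function symbols t/1, the terms of depth ≤ k are the 1 constant together with each function applied to depth-≤(k−1) tuples, so N_k = 1 + N_{k-1}.
  N_0 = 1
  N_1 = 1 + 1 = 2
  Explicitly: w, t(w).
So there are 2 ground terms available for substitution.
The body mentions every one of the 2 quantified variables; since ground terms form a free algebra, no two substitutions collapse to the same formula.
Number of ground instances = 2^2 = 4.

4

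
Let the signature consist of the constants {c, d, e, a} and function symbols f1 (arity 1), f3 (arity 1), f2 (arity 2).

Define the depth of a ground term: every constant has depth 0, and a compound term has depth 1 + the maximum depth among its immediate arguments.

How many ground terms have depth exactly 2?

816

Write N_k for the number of ground terms of depth ≤ k. A term of depth ≤ k is either a constant or a function symbol applied to arguments of depth ≤ k−1, so N_k = 4 + N_{k-1} + N_{k-1} + N_{k-1}^2.
N_0 = 4
N_1 = 4 + 4 + 4 + 4^2 = 28
N_2 = 4 + 28 + 28 + 28^2 = 844
Terms of depth exactly 2: N_2 − N_1 = 844 − 28 = 816.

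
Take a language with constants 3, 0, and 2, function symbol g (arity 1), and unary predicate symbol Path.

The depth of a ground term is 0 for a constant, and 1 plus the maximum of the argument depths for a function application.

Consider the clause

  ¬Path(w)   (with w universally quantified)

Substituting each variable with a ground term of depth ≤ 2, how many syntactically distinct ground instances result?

9

Ground terms of depth ≤ 2:
  Let N_k = |{terms of depth ≤ k}|. Then N_0 = 3 and N_k = 3 + N_{k-1} for k ≥ 1 (one summand per function symbol, arity giving the exponent).
  N_0 = 3
  N_1 = 3 + 3 = 6
  N_2 = 3 + 6 = 9
  Explicitly: 3, 0, 2, g(3), g(0), g(2), g(g(3)), g(g(0)), g(g(2)).
So there are 9 ground terms available for substitution.
There is 1 variable to instantiate (w),  occurring in at least one literal, so different choices give different ground instances.
Number of ground instances = 9.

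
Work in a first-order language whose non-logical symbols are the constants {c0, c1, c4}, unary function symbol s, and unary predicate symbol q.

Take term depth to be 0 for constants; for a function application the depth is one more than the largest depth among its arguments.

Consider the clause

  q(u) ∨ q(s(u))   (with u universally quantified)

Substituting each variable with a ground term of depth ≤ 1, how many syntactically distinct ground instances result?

6

Ground terms of depth ≤ 1:
  If N_k denotes the number of depth-≤k ground terms, the 3 constants give N_0 = 3, and each function symbol of arity r contributes N_{k-1}^r new terms at level k: N_k = 3 + N_{k-1}.
  N_0 = 3
  N_1 = 3 + 3 = 6
  Explicitly: c0, c1, c4, s(c0), s(c1), s(c4).
So there are 6 ground terms available for substitution.
The body mentions the single quantified variable u; since ground terms form a free algebra, no two substitutions collapse to the same formula.
Number of ground instances = 6.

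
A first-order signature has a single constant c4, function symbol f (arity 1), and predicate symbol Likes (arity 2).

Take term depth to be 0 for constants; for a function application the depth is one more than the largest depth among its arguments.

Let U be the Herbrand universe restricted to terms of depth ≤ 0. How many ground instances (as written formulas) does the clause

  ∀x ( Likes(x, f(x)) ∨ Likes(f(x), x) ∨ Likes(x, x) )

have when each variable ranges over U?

1

Ground terms of depth ≤ 0:
  Write N_k for the number of ground terms of depth ≤ k. A term of depth ≤ k is either a constant or a function symbol applied to arguments of depth ≤ k−1, so N_k = 1 + N_{k-1}.
  N_0 = 1
So there is exactly 1 ground term available for substitution.
There is 1 variable to instantiate (x),  occurring in at least one literal, so different choices give different ground instances.
Number of ground instances = 1.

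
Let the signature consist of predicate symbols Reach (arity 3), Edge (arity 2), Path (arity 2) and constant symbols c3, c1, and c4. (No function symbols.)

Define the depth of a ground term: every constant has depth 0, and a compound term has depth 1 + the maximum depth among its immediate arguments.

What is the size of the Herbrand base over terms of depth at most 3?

First count ground terms of depth ≤ 3.
With no function symbols every ground term is a constant, so there are exactly 3 ground terms at every depth bound.
N_0 = 3
N_1 = 3
N_2 = 3
N_3 = 3
So |H| = 3.
Ground atoms are formed by filling each argument slot of a predicate with a term from H, so an r-ary predicate gives |H|^r atoms:
  Reach: 3^3 = 27;  Edge: 3^2 = 9;  Path: 3^2 = 9
Total ground atoms: 27 + 9 + 9 = 45.

45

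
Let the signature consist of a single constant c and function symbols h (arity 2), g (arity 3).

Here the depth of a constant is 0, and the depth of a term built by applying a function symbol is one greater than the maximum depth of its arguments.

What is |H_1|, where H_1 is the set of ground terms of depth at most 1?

Let N_k count ground terms of depth at most k. Each non-constant term of depth ≤ k is some function symbol applied to depth-≤(k−1) arguments, giving N_k = 1 + N_{k-1}^2 + N_{k-1}^3.
N_0 = 1
N_1 = 1 + 1^2 + 1^3 = 3

3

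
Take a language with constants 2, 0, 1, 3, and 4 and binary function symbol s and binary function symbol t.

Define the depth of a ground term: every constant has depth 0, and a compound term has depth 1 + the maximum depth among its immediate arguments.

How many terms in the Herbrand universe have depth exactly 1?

50

Let N_k count ground terms of depth at most k. Each non-constant term of depth ≤ k is some function symbol applied to depth-≤(k−1) arguments, giving N_k = 5 + N_{k-1}^2 + N_{k-1}^2.
N_0 = 5
N_1 = 5 + 5^2 + 5^2 = 55
Terms of depth exactly 1: N_1 − N_0 = 55 − 5 = 50.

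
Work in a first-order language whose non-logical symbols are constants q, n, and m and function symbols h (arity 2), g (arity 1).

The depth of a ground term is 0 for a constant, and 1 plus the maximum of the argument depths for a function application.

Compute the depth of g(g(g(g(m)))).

depth(g(m)) = 1 + depth(m) = 1 + 0 = 1
depth(g(g(m))) = 1 + depth(g(m)) = 1 + 1 = 2
depth(g(g(g(m)))) = 1 + depth(g(g(m))) = 1 + 2 = 3
depth(g(g(g(g(m))))) = 1 + depth(g(g(g(m)))) = 1 + 3 = 4

4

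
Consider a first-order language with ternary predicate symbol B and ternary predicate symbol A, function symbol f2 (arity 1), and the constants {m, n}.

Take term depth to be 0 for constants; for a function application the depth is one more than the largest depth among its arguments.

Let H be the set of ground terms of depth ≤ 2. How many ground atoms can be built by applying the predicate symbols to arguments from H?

First count ground terms of depth ≤ 2.
Count level by level. With function symbols f2/1, the terms of depth ≤ k are the 2 constants together with each function applied to depth-≤(k−1) tuples, so N_k = 2 + N_{k-1}.
N_0 = 2
N_1 = 2 + 2 = 4
N_2 = 2 + 4 = 6
So |H| = 6.
For each predicate symbol, the number of ground atoms is |H| raised to its arity; summing:
  B: 6^3 = 216;  A: 6^3 = 216
Total ground atoms: 216 + 216 = 432.

432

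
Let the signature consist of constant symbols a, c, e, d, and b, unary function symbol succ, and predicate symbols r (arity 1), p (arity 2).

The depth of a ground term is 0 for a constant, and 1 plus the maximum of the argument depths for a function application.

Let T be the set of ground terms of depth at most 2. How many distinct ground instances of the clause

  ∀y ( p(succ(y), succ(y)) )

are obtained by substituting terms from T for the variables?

Ground terms of depth ≤ 2:
  Let N_k = |{terms of depth ≤ k}|. Then N_0 = 5 and N_k = 5 + N_{k-1} for k ≥ 1 (one summand per function symbol, arity giving the exponent).
  N_0 = 5
  N_1 = 5 + 5 = 10
  N_2 = 5 + 10 = 15
So there are 15 ground terms available for substitution.
The variable y ranges independently over the available ground terms, and distinct assignments produce distinct instances.
Number of ground instances = 15.

15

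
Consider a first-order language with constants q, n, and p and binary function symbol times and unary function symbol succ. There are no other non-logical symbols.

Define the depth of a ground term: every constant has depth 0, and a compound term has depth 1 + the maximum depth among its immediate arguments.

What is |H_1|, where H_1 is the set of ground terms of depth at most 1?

Count level by level. With function symbols times/2, succ/1, the terms of depth ≤ k are the 3 constants together with each function applied to depth-≤(k−1) tuples, so N_k = 3 + N_{k-1}^2 + N_{k-1}.
N_0 = 3
N_1 = 3 + 3^2 + 3 = 15

15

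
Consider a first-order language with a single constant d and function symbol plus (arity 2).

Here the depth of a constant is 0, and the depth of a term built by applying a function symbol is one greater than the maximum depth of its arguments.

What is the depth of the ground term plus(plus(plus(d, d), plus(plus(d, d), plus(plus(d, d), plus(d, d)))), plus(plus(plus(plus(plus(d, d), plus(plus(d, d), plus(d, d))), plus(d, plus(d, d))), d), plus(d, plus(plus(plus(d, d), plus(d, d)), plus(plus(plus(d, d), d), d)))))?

7

depth(plus(d, d)) = 1 + max(0, 0) = 1
depth(plus(plus(d, d), plus(d, d))) = 1 + max(1, 1) = 2
depth(plus(plus(d, d), plus(plus(d, d), plus(d, d)))) = 1 + max(1, 2) = 3
depth(plus(plus(d, d), plus(plus(d, d), plus(plus(d, d), plus(d, d))))) = 1 + max(1, 3) = 4
depth(plus(d, plus(d, d))) = 1 + max(0, 1) = 2
depth(plus(plus(plus(d, d), plus(plus(d, d), plus(d, d))), plus(d, plus(d, d)))) = 1 + max(3, 2) = 4
depth(plus(plus(plus(plus(d, d), plus(plus(d, d), plus(d, d))), plus(d, plus(d, d))), d)) = 1 + max(4, 0) = 5
depth(plus(plus(d, d), d)) = 1 + max(1, 0) = 2
depth(plus(plus(plus(d, d), d), d)) = 1 + max(2, 0) = 3
depth(plus(plus(plus(d, d), plus(d, d)), plus(plus(plus(d, d), d), d))) = 1 + max(2, 3) = 4
depth(plus(d, plus(plus(plus(d, d), plus(d, d)), plus(plus(plus(d, d), d), d)))) = 1 + max(0, 4) = 5
depth(plus(plus(plus(plus(plus(d, d), plus(plus(d, d), plus(d, d))), plus(d, plus(d, d))), d), plus(d, plus(plus(plus(d, d), plus(d, d)), plus(plus(plus(d, d), d), d))))) = 1 + max(5, 5) = 6
depth(plus(plus(plus(d, d), plus(plus(d, d), plus(plus(d, d), plus(d, d)))), plus(plus(plus(plus(plus(d, d), plus(plus(d, d), plus(d, d))), plus(d, plus(d, d))), d), plus(d, plus(plus(plus(d, d), plus(d, d)), plus(plus(plus(d, d), d), d)))))) = 1 + max(4, 6) = 7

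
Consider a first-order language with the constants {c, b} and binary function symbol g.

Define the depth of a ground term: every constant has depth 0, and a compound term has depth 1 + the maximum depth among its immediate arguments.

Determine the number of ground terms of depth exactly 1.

4

Write N_k for the number of ground terms of depth ≤ k. A term of depth ≤ k is either a constant or a function symbol applied to arguments of depth ≤ k−1, so N_k = 2 + N_{k-1}^2.
N_0 = 2
N_1 = 2 + 2^2 = 6
Terms of depth exactly 1: N_1 − N_0 = 6 − 2 = 4.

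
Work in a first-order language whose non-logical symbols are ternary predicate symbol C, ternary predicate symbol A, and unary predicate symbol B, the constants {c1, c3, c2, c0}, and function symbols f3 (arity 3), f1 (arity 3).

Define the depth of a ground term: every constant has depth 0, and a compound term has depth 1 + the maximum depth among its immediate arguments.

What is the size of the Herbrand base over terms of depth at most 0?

132

First count ground terms of depth ≤ 0.
Let N_k count ground terms of depth at most k. Each non-constant term of depth ≤ k is some function symbol applied to depth-≤(k−1) arguments, giving N_k = 4 + N_{k-1}^3 + N_{k-1}^3.
N_0 = 4
Explicitly: c1, c3, c2, c0.
So |H| = 4.
A ground atom is a predicate applied to a tuple of terms from H, so the count is the sum over predicates of |H|^arity:
  C: 4^3 = 64;  A: 4^3 = 64;  B: 4
Total ground atoms: 64 + 64 + 4 = 132.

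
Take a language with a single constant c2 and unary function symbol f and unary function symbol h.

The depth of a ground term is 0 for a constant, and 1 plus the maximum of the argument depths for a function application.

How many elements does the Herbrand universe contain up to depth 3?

Let N_k count ground terms of depth at most k. Each non-constant term of depth ≤ k is some function symbol applied to depth-≤(k−1) arguments, giving N_k = 1 + N_{k-1} + N_{k-1}.
N_0 = 1
N_1 = 1 + 1 + 1 = 3
N_2 = 1 + 3 + 3 = 7
N_3 = 1 + 7 + 7 = 15

15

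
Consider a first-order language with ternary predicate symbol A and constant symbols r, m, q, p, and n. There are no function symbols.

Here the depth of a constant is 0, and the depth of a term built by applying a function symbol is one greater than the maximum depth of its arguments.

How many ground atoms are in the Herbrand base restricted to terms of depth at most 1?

First count ground terms of depth ≤ 1.
With no function symbols every ground term is a constant, so there are exactly 5 ground terms at every depth bound.
N_0 = 5
N_1 = 5
Explicitly: r, m, q, p, n.
So |H| = 5.
A ground atom is a predicate applied to a tuple of terms from H, so the count is the sum over predicates of |H|^arity:
  A: 5^3 = 125
Total ground atoms: 125.

125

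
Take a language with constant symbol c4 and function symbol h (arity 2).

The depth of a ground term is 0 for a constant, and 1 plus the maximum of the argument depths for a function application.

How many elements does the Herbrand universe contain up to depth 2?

Count level by level. With function symbols h/2, the terms of depth ≤ k are the 1 constant together with each function applied to depth-≤(k−1) tuples, so N_k = 1 + N_{k-1}^2.
N_0 = 1
N_1 = 1 + 1^2 = 2
N_2 = 1 + 2^2 = 5
Explicitly: c4, h(c4, c4), h(c4, h(c4, c4)), h(h(c4, c4), c4), h(h(c4, c4), h(c4, c4)).

5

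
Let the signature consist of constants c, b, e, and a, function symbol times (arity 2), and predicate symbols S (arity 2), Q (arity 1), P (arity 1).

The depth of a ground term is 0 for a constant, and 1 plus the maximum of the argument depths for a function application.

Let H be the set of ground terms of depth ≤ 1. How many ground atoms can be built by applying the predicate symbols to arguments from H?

First count ground terms of depth ≤ 1.
Let N_k count ground terms of depth at most k. Each non-constant term of depth ≤ k is some function symbol applied to depth-≤(k−1) arguments, giving N_k = 4 + N_{k-1}^2.
N_0 = 4
N_1 = 4 + 4^2 = 20
So |H| = 20.
Each predicate of arity r yields |H|^r ground atoms (one per choice of an r-tuple from H):
  S: 20^2 = 400;  Q: 20;  P: 20
Total ground atoms: 400 + 20 + 20 = 440.

440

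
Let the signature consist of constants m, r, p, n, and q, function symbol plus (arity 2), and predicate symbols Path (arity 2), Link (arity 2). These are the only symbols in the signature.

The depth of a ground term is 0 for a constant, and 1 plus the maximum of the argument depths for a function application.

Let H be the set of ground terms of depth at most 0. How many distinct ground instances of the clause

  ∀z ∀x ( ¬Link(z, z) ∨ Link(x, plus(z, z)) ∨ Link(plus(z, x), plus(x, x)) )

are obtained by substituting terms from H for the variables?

Ground terms of depth ≤ 0:
  Let N_k = |{terms of depth ≤ k}|. Then N_0 = 5 and N_k = 5 + N_{k-1}^2 for k ≥ 1 (one summand per function symbol, arity giving the exponent).
  N_0 = 5
  Explicitly: m, r, p, n, q.
So there are 5 ground terms available for substitution.
There are 2 variables to instantiate (z, x), each occurring in at least one literal, so different choices give different ground instances.
Number of ground instances = 5^2 = 25.

25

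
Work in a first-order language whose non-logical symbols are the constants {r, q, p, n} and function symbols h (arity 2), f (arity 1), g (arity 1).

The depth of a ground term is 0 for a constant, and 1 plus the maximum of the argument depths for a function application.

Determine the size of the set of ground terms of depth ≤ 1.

28

Let N_k = |{terms of depth ≤ k}|. Then N_0 = 4 and N_k = 4 + N_{k-1}^2 + N_{k-1} + N_{k-1} for k ≥ 1 (one summand per function symbol, arity giving the exponent).
N_0 = 4
N_1 = 4 + 4^2 + 4 + 4 = 28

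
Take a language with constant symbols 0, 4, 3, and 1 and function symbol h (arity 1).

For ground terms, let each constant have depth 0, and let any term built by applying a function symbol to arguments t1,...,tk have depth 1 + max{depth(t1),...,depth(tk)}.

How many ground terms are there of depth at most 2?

If N_k denotes the number of depth-≤k ground terms, the 4 constants give N_0 = 4, and each function symbol of arity r contributes N_{k-1}^r new terms at level k: N_k = 4 + N_{k-1}.
N_0 = 4
N_1 = 4 + 4 = 8
N_2 = 4 + 8 = 12

12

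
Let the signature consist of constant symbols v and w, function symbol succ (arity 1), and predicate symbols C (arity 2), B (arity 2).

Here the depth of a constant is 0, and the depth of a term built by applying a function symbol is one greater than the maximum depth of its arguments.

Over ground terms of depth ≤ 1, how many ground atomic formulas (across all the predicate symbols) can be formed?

First count ground terms of depth ≤ 1.
If N_k denotes the number of depth-≤k ground terms, the 2 constants give N_0 = 2, and each function symbol of arity r contributes N_{k-1}^r new terms at level k: N_k = 2 + N_{k-1}.
N_0 = 2
N_1 = 2 + 2 = 4
So |H| = 4.
For each predicate symbol, the number of ground atoms is |H| raised to its arity; summing:
  C: 4^2 = 16;  B: 4^2 = 16
Total ground atoms: 16 + 16 = 32.

32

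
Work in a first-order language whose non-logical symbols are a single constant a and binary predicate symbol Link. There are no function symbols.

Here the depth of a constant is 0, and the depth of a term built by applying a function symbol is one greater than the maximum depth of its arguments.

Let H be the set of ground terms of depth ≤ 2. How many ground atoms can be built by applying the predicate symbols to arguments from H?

First count ground terms of depth ≤ 2.
With no function symbols every ground term is a constant, so there is exactly 1 ground term at every depth bound.
N_0 = 1
N_1 = 1
N_2 = 1
Explicitly: a.
So |H| = 1.
Ground atoms are formed by filling each argument slot of a predicate with a term from H, so an r-ary predicate gives |H|^r atoms:
  Link: 1^2 = 1
Total ground atoms: 1.

1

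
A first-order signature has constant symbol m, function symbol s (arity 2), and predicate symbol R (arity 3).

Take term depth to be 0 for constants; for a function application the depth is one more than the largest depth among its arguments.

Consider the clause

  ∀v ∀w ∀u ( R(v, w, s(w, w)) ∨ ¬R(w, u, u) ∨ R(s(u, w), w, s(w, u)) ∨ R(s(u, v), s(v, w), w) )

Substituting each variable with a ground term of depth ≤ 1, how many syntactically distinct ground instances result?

Ground terms of depth ≤ 1:
  Let N_k count ground terms of depth at most k. Each non-constant term of depth ≤ k is some function symbol applied to depth-≤(k−1) arguments, giving N_k = 1 + N_{k-1}^2.
  N_0 = 1
  N_1 = 1 + 1^2 = 2
  Explicitly: m, s(m, m).
So there are 2 ground terms available for substitution.
There are 3 variables to instantiate (v, w, u), each occurring in at least one literal, so different choices give different ground instances.
Number of ground instances = 2^3 = 8.

8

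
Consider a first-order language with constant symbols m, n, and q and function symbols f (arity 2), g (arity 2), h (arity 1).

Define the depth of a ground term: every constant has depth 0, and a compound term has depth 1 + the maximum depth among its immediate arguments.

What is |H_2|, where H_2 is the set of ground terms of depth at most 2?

Let N_k = |{terms of depth ≤ k}|. Then N_0 = 3 and N_k = 3 + N_{k-1}^2 + N_{k-1}^2 + N_{k-1} for k ≥ 1 (one summand per function symbol, arity giving the exponent).
N_0 = 3
N_1 = 3 + 3^2 + 3^2 + 3 = 24
N_2 = 3 + 24^2 + 24^2 + 24 = 1179

1179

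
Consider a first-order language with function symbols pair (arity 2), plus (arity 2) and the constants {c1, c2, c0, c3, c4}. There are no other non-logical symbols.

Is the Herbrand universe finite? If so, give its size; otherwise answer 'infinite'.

The signature has at least one function symbol (pair, arity 2) and at least one constant (c1).
Iterating pair gives infinitely many distinct ground terms: c1, pair(c1, c1), pair(pair(c1, c1), pair(c1, c1)), ...
So the Herbrand universe is infinite.

infinite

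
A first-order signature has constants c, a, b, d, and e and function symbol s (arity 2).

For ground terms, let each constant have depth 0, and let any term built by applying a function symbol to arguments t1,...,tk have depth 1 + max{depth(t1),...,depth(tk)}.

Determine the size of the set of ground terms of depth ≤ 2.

If N_k denotes the number of depth-≤k ground terms, the 5 constants give N_0 = 5, and each function symbol of arity r contributes N_{k-1}^r new terms at level k: N_k = 5 + N_{k-1}^2.
N_0 = 5
N_1 = 5 + 5^2 = 30
N_2 = 5 + 30^2 = 905

905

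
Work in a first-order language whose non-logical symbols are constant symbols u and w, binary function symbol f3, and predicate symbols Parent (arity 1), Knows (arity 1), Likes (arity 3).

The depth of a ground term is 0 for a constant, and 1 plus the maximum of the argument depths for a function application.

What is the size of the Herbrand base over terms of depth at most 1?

228

First count ground terms of depth ≤ 1.
Let N_k count ground terms of depth at most k. Each non-constant term of depth ≤ k is some function symbol applied to depth-≤(k−1) arguments, giving N_k = 2 + N_{k-1}^2.
N_0 = 2
N_1 = 2 + 2^2 = 6
Explicitly: u, w, f3(u, u), f3(u, w), f3(w, u), f3(w, w).
So |H| = 6.
A ground atom is a predicate applied to a tuple of terms from H, so the count is the sum over predicates of |H|^arity:
  Parent: 6;  Knows: 6;  Likes: 6^3 = 216
Total ground atoms: 6 + 6 + 216 = 228.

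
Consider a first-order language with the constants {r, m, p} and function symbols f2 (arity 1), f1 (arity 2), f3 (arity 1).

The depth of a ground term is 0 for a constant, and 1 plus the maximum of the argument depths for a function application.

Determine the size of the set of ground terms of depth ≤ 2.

Let N_k count ground terms of depth at most k. Each non-constant term of depth ≤ k is some function symbol applied to depth-≤(k−1) arguments, giving N_k = 3 + N_{k-1} + N_{k-1}^2 + N_{k-1}.
N_0 = 3
N_1 = 3 + 3 + 3^2 + 3 = 18
N_2 = 3 + 18 + 18^2 + 18 = 363

363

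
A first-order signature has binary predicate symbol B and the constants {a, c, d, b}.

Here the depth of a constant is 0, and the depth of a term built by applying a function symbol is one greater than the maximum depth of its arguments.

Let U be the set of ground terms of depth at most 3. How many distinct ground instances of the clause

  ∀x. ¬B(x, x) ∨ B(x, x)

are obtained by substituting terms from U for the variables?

Ground terms of depth ≤ 3:
  With no function symbols every ground term is a constant, so there are exactly 4 ground terms at every depth bound.
  N_0 = 4
  N_1 = 4
  N_2 = 4
  N_3 = 4
  Explicitly: a, c, d, b.
So there are 4 ground terms available for substitution.
The clause has 1 distinct variable (x), which appears in the body. In the free term algebra distinct substitutions yield syntactically distinct ground instances.
Number of ground instances = 4.

4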